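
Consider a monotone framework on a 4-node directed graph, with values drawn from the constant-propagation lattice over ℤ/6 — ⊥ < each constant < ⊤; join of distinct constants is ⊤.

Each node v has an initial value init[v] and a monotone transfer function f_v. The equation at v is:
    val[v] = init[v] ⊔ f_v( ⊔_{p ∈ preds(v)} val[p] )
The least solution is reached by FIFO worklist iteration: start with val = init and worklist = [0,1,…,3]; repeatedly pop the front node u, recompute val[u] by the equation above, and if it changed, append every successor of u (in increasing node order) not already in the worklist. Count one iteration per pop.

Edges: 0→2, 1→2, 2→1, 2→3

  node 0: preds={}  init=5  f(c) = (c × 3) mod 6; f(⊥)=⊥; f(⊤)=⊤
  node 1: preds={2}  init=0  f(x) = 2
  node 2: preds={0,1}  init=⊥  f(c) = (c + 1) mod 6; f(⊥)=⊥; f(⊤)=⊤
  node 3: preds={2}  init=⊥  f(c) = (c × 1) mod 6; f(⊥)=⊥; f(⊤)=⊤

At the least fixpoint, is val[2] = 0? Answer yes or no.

Iteration log — 5 steps:
  step 1. node 0  ⊔preds=⊥  new=5  stable
  step 2. node 1  ⊔preds=⊥  new=⊤  old=0  +wl: 
  step 3. node 2  ⊔preds=⊤  new=⊤  old=⊥  +wl: 1
  step 4. node 3  ⊔preds=⊤  new=⊤  old=⊥  +wl: 
  step 5. node 1  ⊔preds=⊤  new=⊤  stable

Least fixpoint reached:
  node 0: 5
  node 1: ⊤
  node 2: ⊤
  node 3: ⊤

no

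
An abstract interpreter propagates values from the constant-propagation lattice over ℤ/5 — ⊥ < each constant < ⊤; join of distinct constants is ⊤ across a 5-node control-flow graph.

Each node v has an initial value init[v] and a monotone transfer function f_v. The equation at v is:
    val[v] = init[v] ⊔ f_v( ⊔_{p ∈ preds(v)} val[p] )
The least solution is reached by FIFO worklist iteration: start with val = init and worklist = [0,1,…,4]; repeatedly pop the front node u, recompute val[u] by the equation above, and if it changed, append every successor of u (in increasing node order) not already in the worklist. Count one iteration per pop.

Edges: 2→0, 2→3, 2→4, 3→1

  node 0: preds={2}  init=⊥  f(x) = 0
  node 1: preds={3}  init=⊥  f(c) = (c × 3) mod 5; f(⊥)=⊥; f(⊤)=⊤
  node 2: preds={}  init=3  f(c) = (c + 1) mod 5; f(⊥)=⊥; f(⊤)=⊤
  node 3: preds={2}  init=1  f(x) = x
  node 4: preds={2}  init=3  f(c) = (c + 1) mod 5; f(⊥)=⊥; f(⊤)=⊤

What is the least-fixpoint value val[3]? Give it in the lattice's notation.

⊤

Trace (6 dequeues):
  [1] u=0 | in 3 | out 0 | prev ⊥ | push {}
  [2] u=1 | in 1 | out 3 | prev ⊥ | push {}
  [3] u=2 | in ⊥ | out 3 | ==
  [4] u=3 | in 3 | out ⊤ | prev 1 | push {1}
  [5] u=4 | in 3 | out ⊤ | prev 3 | push {}
  [6] u=1 | in ⊤ | out ⊤ | prev 3 | push {}

Converged values:
  [0] 0
  [1] ⊤
  [2] 3
  [3] ⊤
  [4] ⊤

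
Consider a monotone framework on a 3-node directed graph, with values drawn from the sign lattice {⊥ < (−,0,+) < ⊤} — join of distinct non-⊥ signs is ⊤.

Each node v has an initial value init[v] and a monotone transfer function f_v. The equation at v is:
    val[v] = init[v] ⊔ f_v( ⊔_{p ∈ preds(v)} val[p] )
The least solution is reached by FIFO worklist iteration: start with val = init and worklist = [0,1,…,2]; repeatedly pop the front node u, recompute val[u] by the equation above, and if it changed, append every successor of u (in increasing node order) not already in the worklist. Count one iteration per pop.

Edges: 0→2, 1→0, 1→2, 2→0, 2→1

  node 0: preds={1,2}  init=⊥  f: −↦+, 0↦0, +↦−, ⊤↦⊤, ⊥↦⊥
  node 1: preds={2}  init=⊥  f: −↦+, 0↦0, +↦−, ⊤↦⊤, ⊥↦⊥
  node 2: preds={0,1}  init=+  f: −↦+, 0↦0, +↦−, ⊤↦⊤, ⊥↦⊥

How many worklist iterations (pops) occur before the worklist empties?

Iteration log — 9 steps:
  step 1. node 0  ⊔preds=+  new=−  old=⊥  +wl: 
  step 2. node 1  ⊔preds=+  new=−  old=⊥  +wl: 0
  step 3. node 2  ⊔preds=−  new=+  stable
  step 4. node 0  ⊔preds=⊤  new=⊤  old=−  +wl: 2
  step 5. node 2  ⊔preds=⊤  new=⊤  old=+  +wl: 0,1
  step 6. node 0  ⊔preds=⊤  new=⊤  stable
  step 7. node 1  ⊔preds=⊤  new=⊤  old=−  +wl: 0,2
  step 8. node 0  ⊔preds=⊤  new=⊤  stable
  step 9. node 2  ⊔preds=⊤  new=⊤  stable

Least fixpoint reached:
  node 0: ⊤
  node 1: ⊤
  node 2: ⊤

9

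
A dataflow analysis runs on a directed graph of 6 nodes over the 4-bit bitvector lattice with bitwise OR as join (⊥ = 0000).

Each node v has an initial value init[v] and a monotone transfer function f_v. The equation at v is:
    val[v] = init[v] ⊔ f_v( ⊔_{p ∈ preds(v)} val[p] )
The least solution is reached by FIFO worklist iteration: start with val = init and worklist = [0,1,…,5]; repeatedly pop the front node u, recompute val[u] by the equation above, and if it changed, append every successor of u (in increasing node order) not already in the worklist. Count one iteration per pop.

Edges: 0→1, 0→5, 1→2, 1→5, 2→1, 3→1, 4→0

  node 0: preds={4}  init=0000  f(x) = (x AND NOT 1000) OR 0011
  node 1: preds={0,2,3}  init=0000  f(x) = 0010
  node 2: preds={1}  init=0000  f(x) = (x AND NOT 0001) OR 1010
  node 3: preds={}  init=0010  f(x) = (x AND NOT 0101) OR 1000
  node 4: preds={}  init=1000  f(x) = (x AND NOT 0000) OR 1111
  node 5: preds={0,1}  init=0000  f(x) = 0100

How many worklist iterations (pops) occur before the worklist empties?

10

Worklist (10 pops):
  #1 pop 0: in=1000 → 0011 (was 0000); enqueue []
  #2 pop 1: in=0011 → 0010 (was 0000); enqueue []
  #3 pop 2: in=0010 → 1010 (was 0000); enqueue [1]
  #4 pop 3: in=0000 → 1010 (was 0010); enqueue []
  #5 pop 4: in=0000 → 1111 (was 1000); enqueue [0]
  #6 pop 5: in=0011 → 0100 (was 0000); enqueue []
  #7 pop 1: in=1011 → 0010 (no change)
  #8 pop 0: in=1111 → 0111 (was 0011); enqueue [1,5]
  #9 pop 1: in=1111 → 0010 (no change)
  #10 pop 5: in=0111 → 0100 (no change)

Fixpoint:
  val[0] = 0111
  val[1] = 0010
  val[2] = 1010
  val[3] = 1010
  val[4] = 1111
  val[5] = 0100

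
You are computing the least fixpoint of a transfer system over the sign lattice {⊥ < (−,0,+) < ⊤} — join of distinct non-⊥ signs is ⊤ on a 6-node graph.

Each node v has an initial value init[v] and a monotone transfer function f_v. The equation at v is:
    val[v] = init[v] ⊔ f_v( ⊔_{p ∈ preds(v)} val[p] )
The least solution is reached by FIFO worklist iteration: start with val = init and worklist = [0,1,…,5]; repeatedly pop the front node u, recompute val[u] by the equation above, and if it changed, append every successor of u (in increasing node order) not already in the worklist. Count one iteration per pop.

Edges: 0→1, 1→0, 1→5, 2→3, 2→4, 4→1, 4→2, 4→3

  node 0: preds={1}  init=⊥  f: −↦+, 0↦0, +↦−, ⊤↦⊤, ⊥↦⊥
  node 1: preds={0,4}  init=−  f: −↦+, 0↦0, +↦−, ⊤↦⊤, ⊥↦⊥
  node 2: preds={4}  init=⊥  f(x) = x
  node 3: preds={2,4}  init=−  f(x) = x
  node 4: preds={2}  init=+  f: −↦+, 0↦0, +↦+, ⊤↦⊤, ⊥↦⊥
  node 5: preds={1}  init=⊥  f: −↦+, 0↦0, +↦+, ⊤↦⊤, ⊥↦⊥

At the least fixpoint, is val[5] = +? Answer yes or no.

Trace (6 dequeues):
  [1] u=0 | in − | out + | prev ⊥ | push {}
  [2] u=1 | in + | out − | ==
  [3] u=2 | in + | out + | prev ⊥ | push {}
  [4] u=3 | in + | out ⊤ | prev − | push {}
  [5] u=4 | in + | out + | ==
  [6] u=5 | in − | out + | prev ⊥ | push {}

Converged values:
  [0] +
  [1] −
  [2] +
  [3] ⊤
  [4] +
  [5] +

yes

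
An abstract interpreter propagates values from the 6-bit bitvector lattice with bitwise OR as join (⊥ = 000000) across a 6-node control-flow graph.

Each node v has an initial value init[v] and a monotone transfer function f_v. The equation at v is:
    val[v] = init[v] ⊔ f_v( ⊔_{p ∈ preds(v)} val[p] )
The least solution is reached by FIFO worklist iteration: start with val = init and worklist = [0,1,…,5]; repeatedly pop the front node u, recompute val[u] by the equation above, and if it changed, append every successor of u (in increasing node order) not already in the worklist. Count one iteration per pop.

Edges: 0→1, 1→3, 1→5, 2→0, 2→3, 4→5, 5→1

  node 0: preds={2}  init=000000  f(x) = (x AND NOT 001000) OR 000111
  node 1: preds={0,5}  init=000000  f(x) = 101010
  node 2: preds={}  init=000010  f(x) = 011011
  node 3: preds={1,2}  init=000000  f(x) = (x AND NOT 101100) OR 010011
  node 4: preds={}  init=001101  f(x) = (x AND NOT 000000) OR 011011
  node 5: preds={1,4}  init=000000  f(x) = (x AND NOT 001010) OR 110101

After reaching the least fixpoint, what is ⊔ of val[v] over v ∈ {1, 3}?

Iteration log — 8 steps:
  step 1. node 0  ⊔preds=000010  new=000111  old=000000  +wl: 
  step 2. node 1  ⊔preds=000111  new=101010  old=000000  +wl: 
  step 3. node 2  ⊔preds=000000  new=011011  old=000010  +wl: 0
  step 4. node 3  ⊔preds=111011  new=010011  old=000000  +wl: 
  step 5. node 4  ⊔preds=000000  new=011111  old=001101  +wl: 
  step 6. node 5  ⊔preds=111111  new=110101  old=000000  +wl: 1
  step 7. node 0  ⊔preds=011011  new=010111  old=000111  +wl: 
  step 8. node 1  ⊔preds=110111  new=101010  stable

Least fixpoint reached:
  node 0: 010111
  node 1: 101010
  node 2: 011011
  node 3: 010011
  node 4: 011111
  node 5: 110101

111011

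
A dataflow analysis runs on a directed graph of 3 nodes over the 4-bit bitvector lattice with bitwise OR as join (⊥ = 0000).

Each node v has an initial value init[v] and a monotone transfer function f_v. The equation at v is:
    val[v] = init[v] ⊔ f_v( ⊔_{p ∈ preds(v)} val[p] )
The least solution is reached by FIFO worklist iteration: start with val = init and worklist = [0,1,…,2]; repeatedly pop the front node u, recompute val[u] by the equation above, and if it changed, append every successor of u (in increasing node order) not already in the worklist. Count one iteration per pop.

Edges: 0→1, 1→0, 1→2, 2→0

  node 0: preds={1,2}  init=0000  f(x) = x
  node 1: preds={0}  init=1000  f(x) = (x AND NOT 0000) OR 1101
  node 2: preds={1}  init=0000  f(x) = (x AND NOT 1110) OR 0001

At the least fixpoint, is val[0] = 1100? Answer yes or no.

no

Iteration log — 5 steps:
  step 1. node 0  ⊔preds=1000  new=1000  old=0000  +wl: 
  step 2. node 1  ⊔preds=1000  new=1101  old=1000  +wl: 0
  step 3. node 2  ⊔preds=1101  new=0001  old=0000  +wl: 
  step 4. node 0  ⊔preds=1101  new=1101  old=1000  +wl: 1
  step 5. node 1  ⊔preds=1101  new=1101  stable

Least fixpoint reached:
  node 0: 1101
  node 1: 1101
  node 2: 0001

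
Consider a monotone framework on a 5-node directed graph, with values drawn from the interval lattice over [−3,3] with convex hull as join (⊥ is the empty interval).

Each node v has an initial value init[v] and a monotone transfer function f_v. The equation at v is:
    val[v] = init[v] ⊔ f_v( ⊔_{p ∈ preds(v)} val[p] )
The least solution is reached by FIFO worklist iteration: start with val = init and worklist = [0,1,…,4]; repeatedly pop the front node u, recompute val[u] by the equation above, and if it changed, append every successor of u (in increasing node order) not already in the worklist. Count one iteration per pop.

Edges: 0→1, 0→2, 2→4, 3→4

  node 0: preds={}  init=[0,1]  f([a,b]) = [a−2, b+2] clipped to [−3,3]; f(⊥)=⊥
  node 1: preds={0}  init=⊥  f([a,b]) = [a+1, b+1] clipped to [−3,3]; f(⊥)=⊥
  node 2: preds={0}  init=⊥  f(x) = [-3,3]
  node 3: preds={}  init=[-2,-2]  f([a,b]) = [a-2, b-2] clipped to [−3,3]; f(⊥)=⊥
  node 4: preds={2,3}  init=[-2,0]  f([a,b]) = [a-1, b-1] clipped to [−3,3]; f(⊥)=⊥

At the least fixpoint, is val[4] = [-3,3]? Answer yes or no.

Iteration log — 5 steps:
  step 1. node 0  ⊔preds=⊥  new=[0,1]  stable
  step 2. node 1  ⊔preds=[0,1]  new=[1,2]  old=⊥  +wl: 
  step 3. node 2  ⊔preds=[0,1]  new=[-3,3]  old=⊥  +wl: 
  step 4. node 3  ⊔preds=⊥  new=[-2,-2]  stable
  step 5. node 4  ⊔preds=[-3,3]  new=[-3,2]  old=[-2,0]  +wl: 

Least fixpoint reached:
  node 0: [0,1]
  node 1: [1,2]
  node 2: [-3,3]
  node 3: [-2,-2]
  node 4: [-3,2]

no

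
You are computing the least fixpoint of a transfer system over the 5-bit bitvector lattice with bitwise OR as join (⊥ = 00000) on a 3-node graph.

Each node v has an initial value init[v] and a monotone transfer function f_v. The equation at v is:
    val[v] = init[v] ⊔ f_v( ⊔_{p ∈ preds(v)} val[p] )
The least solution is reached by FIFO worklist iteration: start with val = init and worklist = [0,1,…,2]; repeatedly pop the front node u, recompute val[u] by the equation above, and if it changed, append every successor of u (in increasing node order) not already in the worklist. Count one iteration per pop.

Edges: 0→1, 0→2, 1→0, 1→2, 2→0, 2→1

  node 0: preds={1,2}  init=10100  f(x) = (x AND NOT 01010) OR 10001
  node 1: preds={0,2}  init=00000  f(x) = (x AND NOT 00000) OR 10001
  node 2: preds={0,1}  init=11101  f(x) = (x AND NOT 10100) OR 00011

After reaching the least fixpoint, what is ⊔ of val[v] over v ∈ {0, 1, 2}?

11111

Trace (7 dequeues):
  [1] u=0 | in 11101 | out 10101 | prev 10100 | push {}
  [2] u=1 | in 11101 | out 11101 | prev 00000 | push {0}
  [3] u=2 | in 11101 | out 11111 | prev 11101 | push {1}
  [4] u=0 | in 11111 | out 10101 | ==
  [5] u=1 | in 11111 | out 11111 | prev 11101 | push {0,2}
  [6] u=0 | in 11111 | out 10101 | ==
  [7] u=2 | in 11111 | out 11111 | ==

Converged values:
  [0] 10101
  [1] 11111
  [2] 11111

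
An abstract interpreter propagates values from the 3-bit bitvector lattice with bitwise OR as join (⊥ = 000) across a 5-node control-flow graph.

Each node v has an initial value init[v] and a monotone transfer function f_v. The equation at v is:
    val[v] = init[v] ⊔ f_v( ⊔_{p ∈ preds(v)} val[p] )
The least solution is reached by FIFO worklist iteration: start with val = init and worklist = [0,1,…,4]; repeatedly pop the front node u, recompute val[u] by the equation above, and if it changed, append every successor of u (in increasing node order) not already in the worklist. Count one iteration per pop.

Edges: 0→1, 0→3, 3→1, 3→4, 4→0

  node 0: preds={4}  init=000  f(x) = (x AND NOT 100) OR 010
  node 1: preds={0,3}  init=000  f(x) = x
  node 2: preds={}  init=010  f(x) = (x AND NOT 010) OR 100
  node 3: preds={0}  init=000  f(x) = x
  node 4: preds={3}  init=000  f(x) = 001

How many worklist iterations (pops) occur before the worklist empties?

Trace (11 dequeues):
  [1] u=0 | in 000 | out 010 | prev 000 | push {}
  [2] u=1 | in 010 | out 010 | prev 000 | push {}
  [3] u=2 | in 000 | out 110 | prev 010 | push {}
  [4] u=3 | in 010 | out 010 | prev 000 | push {1}
  [5] u=4 | in 010 | out 001 | prev 000 | push {0}
  [6] u=1 | in 010 | out 010 | ==
  [7] u=0 | in 001 | out 011 | prev 010 | push {1,3}
  [8] u=1 | in 011 | out 011 | prev 010 | push {}
  [9] u=3 | in 011 | out 011 | prev 010 | push {1,4}
  [10] u=1 | in 011 | out 011 | ==
  [11] u=4 | in 011 | out 001 | ==

Converged values:
  [0] 011
  [1] 011
  [2] 110
  [3] 011
  [4] 001

11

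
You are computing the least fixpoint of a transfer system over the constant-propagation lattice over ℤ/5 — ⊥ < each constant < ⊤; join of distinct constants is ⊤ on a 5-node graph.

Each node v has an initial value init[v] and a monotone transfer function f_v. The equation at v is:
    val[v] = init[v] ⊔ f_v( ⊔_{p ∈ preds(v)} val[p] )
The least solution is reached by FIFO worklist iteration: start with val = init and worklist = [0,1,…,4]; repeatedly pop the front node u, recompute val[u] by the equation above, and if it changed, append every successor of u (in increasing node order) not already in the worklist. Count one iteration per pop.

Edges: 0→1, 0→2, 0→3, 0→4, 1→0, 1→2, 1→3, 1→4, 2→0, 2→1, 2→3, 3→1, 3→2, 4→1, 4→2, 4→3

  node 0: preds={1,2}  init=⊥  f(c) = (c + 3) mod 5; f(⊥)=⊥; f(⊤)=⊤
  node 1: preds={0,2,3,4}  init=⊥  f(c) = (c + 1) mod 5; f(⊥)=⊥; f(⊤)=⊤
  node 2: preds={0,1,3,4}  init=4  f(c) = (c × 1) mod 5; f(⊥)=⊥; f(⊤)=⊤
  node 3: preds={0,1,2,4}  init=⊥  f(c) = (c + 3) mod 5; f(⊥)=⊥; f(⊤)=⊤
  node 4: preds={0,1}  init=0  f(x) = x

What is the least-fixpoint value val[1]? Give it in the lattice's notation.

⊤

Iteration log — 10 steps:
  step 1. node 0  ⊔preds=4  new=2  old=⊥  +wl: 
  step 2. node 1  ⊔preds=⊤  new=⊤  old=⊥  +wl: 0
  step 3. node 2  ⊔preds=⊤  new=⊤  old=4  +wl: 1
  step 4. node 3  ⊔preds=⊤  new=⊤  old=⊥  +wl: 2
  step 5. node 4  ⊔preds=⊤  new=⊤  old=0  +wl: 3
  step 6. node 0  ⊔preds=⊤  new=⊤  old=2  +wl: 4
  step 7. node 1  ⊔preds=⊤  new=⊤  stable
  step 8. node 2  ⊔preds=⊤  new=⊤  stable
  step 9. node 3  ⊔preds=⊤  new=⊤  stable
  step 10. node 4  ⊔preds=⊤  new=⊤  stable

Least fixpoint reached:
  node 0: ⊤
  node 1: ⊤
  node 2: ⊤
  node 3: ⊤
  node 4: ⊤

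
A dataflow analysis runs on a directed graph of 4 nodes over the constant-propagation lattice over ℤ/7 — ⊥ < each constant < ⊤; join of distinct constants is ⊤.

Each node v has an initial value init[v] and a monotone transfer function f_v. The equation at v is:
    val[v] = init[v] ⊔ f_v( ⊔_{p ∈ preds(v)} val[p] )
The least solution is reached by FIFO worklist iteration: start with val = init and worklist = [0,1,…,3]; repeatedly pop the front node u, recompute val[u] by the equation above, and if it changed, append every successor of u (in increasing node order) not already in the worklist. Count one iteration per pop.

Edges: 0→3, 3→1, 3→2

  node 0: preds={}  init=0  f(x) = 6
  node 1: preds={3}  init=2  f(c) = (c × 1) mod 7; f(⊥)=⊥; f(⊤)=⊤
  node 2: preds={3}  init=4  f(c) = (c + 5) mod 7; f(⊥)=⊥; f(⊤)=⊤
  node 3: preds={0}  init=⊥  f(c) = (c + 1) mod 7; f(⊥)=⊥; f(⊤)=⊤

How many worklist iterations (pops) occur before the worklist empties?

Worklist (6 pops):
  #1 pop 0: in=⊥ → ⊤ (was 0); enqueue []
  #2 pop 1: in=⊥ → 2 (no change)
  #3 pop 2: in=⊥ → 4 (no change)
  #4 pop 3: in=⊤ → ⊤ (was ⊥); enqueue [1,2]
  #5 pop 1: in=⊤ → ⊤ (was 2); enqueue []
  #6 pop 2: in=⊤ → ⊤ (was 4); enqueue []

Fixpoint:
  val[0] = ⊤
  val[1] = ⊤
  val[2] = ⊤
  val[3] = ⊤

6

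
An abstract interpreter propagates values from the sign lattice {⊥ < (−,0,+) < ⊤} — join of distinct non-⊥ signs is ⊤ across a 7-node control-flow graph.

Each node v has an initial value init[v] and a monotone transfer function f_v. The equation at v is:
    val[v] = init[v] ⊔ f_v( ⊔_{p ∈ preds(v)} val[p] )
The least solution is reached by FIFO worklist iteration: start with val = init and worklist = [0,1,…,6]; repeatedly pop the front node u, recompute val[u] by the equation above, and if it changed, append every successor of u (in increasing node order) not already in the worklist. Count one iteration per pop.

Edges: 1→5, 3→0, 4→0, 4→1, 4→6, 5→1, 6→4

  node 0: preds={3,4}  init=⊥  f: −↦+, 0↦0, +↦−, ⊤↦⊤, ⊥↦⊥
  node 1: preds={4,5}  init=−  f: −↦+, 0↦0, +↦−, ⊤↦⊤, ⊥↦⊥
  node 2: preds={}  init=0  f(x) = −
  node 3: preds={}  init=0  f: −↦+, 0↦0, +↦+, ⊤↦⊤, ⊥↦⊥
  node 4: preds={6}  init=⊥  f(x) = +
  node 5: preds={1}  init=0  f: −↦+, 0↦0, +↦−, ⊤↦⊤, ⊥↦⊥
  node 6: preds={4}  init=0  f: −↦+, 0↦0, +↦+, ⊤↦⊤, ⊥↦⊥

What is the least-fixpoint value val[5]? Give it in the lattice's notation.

⊤

Iteration log — 10 steps:
  step 1. node 0  ⊔preds=0  new=0  old=⊥  +wl: 
  step 2. node 1  ⊔preds=0  new=⊤  old=−  +wl: 
  step 3. node 2  ⊔preds=⊥  new=⊤  old=0  +wl: 
  step 4. node 3  ⊔preds=⊥  new=0  stable
  step 5. node 4  ⊔preds=0  new=+  old=⊥  +wl: 0,1
  step 6. node 5  ⊔preds=⊤  new=⊤  old=0  +wl: 
  step 7. node 6  ⊔preds=+  new=⊤  old=0  +wl: 4
  step 8. node 0  ⊔preds=⊤  new=⊤  old=0  +wl: 
  step 9. node 1  ⊔preds=⊤  new=⊤  stable
  step 10. node 4  ⊔preds=⊤  new=+  stable

Least fixpoint reached:
  node 0: ⊤
  node 1: ⊤
  node 2: ⊤
  node 3: 0
  node 4: +
  node 5: ⊤
  node 6: ⊤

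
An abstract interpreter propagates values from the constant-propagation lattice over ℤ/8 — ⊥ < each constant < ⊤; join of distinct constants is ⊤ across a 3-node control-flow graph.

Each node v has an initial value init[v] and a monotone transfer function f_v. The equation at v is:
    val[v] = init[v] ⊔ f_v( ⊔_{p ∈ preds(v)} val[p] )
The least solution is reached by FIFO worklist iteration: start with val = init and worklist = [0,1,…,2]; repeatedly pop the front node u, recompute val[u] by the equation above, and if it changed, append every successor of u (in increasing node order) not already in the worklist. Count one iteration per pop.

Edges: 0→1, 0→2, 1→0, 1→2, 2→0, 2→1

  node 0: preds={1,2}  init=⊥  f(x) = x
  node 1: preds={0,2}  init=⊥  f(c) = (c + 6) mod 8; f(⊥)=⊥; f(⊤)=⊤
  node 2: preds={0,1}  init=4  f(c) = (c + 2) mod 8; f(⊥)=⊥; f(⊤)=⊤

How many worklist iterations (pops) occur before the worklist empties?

7

Worklist (7 pops):
  #1 pop 0: in=4 → 4 (was ⊥); enqueue []
  #2 pop 1: in=4 → 2 (was ⊥); enqueue [0]
  #3 pop 2: in=⊤ → ⊤ (was 4); enqueue [1]
  #4 pop 0: in=⊤ → ⊤ (was 4); enqueue [2]
  #5 pop 1: in=⊤ → ⊤ (was 2); enqueue [0]
  #6 pop 2: in=⊤ → ⊤ (no change)
  #7 pop 0: in=⊤ → ⊤ (no change)

Fixpoint:
  val[0] = ⊤
  val[1] = ⊤
  val[2] = ⊤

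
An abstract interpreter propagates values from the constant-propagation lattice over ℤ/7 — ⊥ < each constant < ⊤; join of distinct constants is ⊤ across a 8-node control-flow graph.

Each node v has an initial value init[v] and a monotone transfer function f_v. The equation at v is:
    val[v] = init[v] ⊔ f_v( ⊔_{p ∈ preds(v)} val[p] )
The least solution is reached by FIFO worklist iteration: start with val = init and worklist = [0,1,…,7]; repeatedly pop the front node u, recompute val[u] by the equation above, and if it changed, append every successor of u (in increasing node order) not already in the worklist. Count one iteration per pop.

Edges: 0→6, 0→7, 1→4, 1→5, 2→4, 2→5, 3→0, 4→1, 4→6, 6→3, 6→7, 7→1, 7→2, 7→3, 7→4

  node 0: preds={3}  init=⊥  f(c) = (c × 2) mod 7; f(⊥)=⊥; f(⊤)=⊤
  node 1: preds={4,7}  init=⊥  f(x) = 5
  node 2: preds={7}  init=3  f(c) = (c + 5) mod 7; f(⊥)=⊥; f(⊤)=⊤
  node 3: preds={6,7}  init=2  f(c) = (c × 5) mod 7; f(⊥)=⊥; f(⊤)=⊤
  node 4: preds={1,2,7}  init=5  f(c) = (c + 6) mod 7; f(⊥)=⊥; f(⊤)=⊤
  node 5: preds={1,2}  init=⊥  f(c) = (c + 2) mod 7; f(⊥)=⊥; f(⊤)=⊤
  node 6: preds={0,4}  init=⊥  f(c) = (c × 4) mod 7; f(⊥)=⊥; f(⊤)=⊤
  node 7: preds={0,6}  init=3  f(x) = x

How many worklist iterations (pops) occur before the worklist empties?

Worklist (15 pops):
  #1 pop 0: in=2 → 4 (was ⊥); enqueue []
  #2 pop 1: in=⊤ → 5 (was ⊥); enqueue []
  #3 pop 2: in=3 → ⊤ (was 3); enqueue []
  #4 pop 3: in=3 → ⊤ (was 2); enqueue [0]
  #5 pop 4: in=⊤ → ⊤ (was 5); enqueue [1]
  #6 pop 5: in=⊤ → ⊤ (was ⊥); enqueue []
  #7 pop 6: in=⊤ → ⊤ (was ⊥); enqueue [3]
  #8 pop 7: in=⊤ → ⊤ (was 3); enqueue [2,4]
  #9 pop 0: in=⊤ → ⊤ (was 4); enqueue [6,7]
  #10 pop 1: in=⊤ → 5 (no change)
  #11 pop 3: in=⊤ → ⊤ (no change)
  #12 pop 2: in=⊤ → ⊤ (no change)
  #13 pop 4: in=⊤ → ⊤ (no change)
  #14 pop 6: in=⊤ → ⊤ (no change)
  #15 pop 7: in=⊤ → ⊤ (no change)

Fixpoint:
  val[0] = ⊤
  val[1] = 5
  val[2] = ⊤
  val[3] = ⊤
  val[4] = ⊤
  val[5] = ⊤
  val[6] = ⊤
  val[7] = ⊤

15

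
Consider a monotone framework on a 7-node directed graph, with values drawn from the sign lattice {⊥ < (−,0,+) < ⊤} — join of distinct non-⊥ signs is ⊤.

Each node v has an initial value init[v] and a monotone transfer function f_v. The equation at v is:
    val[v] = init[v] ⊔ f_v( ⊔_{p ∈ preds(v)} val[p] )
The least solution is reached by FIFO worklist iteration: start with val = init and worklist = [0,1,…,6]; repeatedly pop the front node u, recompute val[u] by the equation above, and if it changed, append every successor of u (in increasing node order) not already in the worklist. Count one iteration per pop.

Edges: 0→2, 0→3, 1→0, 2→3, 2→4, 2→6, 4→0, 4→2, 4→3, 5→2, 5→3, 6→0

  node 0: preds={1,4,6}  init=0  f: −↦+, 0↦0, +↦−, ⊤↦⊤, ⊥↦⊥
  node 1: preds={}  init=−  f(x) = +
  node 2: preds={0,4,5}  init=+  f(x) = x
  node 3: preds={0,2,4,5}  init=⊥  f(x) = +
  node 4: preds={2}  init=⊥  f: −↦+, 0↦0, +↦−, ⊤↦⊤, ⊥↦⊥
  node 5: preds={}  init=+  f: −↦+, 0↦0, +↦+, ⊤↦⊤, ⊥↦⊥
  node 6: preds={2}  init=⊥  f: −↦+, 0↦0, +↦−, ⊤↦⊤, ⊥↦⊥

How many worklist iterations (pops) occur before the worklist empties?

10

Worklist (10 pops):
  #1 pop 0: in=− → ⊤ (was 0); enqueue []
  #2 pop 1: in=⊥ → ⊤ (was −); enqueue [0]
  #3 pop 2: in=⊤ → ⊤ (was +); enqueue []
  #4 pop 3: in=⊤ → + (was ⊥); enqueue []
  #5 pop 4: in=⊤ → ⊤ (was ⊥); enqueue [2,3]
  #6 pop 5: in=⊥ → + (no change)
  #7 pop 6: in=⊤ → ⊤ (was ⊥); enqueue []
  #8 pop 0: in=⊤ → ⊤ (no change)
  #9 pop 2: in=⊤ → ⊤ (no change)
  #10 pop 3: in=⊤ → + (no change)

Fixpoint:
  val[0] = ⊤
  val[1] = ⊤
  val[2] = ⊤
  val[3] = +
  val[4] = ⊤
  val[5] = +
  val[6] = ⊤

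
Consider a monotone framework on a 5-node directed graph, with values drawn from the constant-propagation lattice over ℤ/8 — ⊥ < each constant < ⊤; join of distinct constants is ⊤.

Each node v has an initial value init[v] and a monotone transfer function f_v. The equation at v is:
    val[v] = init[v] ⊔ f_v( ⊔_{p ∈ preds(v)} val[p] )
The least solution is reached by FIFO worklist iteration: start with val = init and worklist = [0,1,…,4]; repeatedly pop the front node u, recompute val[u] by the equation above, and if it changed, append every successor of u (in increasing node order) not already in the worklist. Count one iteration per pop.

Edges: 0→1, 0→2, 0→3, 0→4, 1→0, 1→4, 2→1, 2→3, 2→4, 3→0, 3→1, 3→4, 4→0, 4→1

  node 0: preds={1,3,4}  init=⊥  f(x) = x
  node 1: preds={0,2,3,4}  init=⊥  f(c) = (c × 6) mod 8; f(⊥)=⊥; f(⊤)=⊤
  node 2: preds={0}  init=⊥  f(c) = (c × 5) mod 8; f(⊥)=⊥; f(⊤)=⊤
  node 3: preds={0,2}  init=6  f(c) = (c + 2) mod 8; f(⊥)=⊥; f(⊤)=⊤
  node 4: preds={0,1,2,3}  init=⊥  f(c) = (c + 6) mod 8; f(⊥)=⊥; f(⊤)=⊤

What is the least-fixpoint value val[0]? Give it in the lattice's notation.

Trace (12 dequeues):
  [1] u=0 | in 6 | out 6 | prev ⊥ | push {}
  [2] u=1 | in 6 | out 4 | prev ⊥ | push {0}
  [3] u=2 | in 6 | out 6 | prev ⊥ | push {1}
  [4] u=3 | in 6 | out ⊤ | prev 6 | push {}
  [5] u=4 | in ⊤ | out ⊤ | prev ⊥ | push {}
  [6] u=0 | in ⊤ | out ⊤ | prev 6 | push {2,3,4}
  [7] u=1 | in ⊤ | out ⊤ | prev 4 | push {0}
  [8] u=2 | in ⊤ | out ⊤ | prev 6 | push {1}
  [9] u=3 | in ⊤ | out ⊤ | ==
  [10] u=4 | in ⊤ | out ⊤ | ==
  [11] u=0 | in ⊤ | out ⊤ | ==
  [12] u=1 | in ⊤ | out ⊤ | ==

Converged values:
  [0] ⊤
  [1] ⊤
  [2] ⊤
  [3] ⊤
  [4] ⊤

⊤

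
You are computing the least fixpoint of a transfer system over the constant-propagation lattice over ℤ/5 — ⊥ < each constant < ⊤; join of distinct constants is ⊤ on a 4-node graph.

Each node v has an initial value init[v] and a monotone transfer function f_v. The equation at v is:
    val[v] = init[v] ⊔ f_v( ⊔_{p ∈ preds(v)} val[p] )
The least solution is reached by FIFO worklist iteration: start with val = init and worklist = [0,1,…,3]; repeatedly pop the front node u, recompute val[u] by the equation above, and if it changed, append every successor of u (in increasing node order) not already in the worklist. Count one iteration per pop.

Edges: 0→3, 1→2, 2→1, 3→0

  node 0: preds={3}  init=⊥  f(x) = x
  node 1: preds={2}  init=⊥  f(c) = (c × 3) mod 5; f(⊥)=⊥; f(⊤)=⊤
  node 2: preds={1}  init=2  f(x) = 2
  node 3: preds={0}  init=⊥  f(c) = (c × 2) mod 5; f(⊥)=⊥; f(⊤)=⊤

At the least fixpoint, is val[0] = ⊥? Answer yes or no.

yes

Iteration log — 4 steps:
  step 1. node 0  ⊔preds=⊥  new=⊥  stable
  step 2. node 1  ⊔preds=2  new=1  old=⊥  +wl: 
  step 3. node 2  ⊔preds=1  new=2  stable
  step 4. node 3  ⊔preds=⊥  new=⊥  stable

Least fixpoint reached:
  node 0: ⊥
  node 1: 1
  node 2: 2
  node 3: ⊥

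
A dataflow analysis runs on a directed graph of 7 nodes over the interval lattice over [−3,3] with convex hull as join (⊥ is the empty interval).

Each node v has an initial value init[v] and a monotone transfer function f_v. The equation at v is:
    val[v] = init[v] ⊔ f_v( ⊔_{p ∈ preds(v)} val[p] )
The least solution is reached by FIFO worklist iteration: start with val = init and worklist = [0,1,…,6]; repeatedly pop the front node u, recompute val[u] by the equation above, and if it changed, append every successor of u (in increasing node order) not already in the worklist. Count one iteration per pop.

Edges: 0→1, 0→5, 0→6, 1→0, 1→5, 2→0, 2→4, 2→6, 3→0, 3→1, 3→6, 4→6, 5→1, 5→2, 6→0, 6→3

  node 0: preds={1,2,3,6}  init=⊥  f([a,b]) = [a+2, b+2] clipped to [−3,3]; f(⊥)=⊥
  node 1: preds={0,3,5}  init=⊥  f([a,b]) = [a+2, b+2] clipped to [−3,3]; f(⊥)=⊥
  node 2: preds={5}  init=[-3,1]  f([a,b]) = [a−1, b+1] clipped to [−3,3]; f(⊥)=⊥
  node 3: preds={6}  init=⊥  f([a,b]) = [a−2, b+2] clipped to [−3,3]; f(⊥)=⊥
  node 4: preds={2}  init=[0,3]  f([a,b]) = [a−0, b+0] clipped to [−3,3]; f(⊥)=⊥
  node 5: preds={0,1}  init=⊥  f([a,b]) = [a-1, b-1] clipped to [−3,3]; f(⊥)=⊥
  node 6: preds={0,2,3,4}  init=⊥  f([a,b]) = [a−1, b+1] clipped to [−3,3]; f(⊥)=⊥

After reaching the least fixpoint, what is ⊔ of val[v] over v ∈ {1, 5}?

[-2,3]

Trace (18 dequeues):
  [1] u=0 | in [-3,1] | out [-1,3] | prev ⊥ | push {}
  [2] u=1 | in [-1,3] | out [1,3] | prev ⊥ | push {0}
  [3] u=2 | in ⊥ | out [-3,1] | ==
  [4] u=3 | in ⊥ | out ⊥ | ==
  [5] u=4 | in [-3,1] | out [-3,3] | prev [0,3] | push {}
  [6] u=5 | in [-1,3] | out [-2,2] | prev ⊥ | push {1,2}
  [7] u=6 | in [-3,3] | out [-3,3] | prev ⊥ | push {3}
  [8] u=0 | in [-3,3] | out [-1,3] | ==
  [9] u=1 | in [-2,3] | out [0,3] | prev [1,3] | push {0,5}
  [10] u=2 | in [-2,2] | out [-3,3] | prev [-3,1] | push {4,6}
  [11] u=3 | in [-3,3] | out [-3,3] | prev ⊥ | push {1}
  [12] u=0 | in [-3,3] | out [-1,3] | ==
  [13] u=5 | in [-1,3] | out [-2,2] | ==
  [14] u=4 | in [-3,3] | out [-3,3] | ==
  [15] u=6 | in [-3,3] | out [-3,3] | ==
  [16] u=1 | in [-3,3] | out [-1,3] | prev [0,3] | push {0,5}
  [17] u=0 | in [-3,3] | out [-1,3] | ==
  [18] u=5 | in [-1,3] | out [-2,2] | ==

Converged values:
  [0] [-1,3]
  [1] [-1,3]
  [2] [-3,3]
  [3] [-3,3]
  [4] [-3,3]
  [5] [-2,2]
  [6] [-3,3]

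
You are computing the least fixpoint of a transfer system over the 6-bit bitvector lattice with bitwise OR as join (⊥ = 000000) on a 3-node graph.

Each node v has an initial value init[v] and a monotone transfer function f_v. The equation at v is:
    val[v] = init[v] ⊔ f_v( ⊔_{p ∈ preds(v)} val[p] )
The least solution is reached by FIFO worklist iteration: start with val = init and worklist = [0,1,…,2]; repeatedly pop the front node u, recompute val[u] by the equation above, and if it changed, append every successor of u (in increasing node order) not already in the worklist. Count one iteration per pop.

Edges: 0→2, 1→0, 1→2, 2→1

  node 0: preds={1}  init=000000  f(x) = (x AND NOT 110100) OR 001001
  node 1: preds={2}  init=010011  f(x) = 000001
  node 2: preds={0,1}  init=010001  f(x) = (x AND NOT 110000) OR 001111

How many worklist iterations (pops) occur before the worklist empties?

4

Iteration log — 4 steps:
  step 1. node 0  ⊔preds=010011  new=001011  old=000000  +wl: 
  step 2. node 1  ⊔preds=010001  new=010011  stable
  step 3. node 2  ⊔preds=011011  new=011111  old=010001  +wl: 1
  step 4. node 1  ⊔preds=011111  new=010011  stable

Least fixpoint reached:
  node 0: 001011
  node 1: 010011
  node 2: 011111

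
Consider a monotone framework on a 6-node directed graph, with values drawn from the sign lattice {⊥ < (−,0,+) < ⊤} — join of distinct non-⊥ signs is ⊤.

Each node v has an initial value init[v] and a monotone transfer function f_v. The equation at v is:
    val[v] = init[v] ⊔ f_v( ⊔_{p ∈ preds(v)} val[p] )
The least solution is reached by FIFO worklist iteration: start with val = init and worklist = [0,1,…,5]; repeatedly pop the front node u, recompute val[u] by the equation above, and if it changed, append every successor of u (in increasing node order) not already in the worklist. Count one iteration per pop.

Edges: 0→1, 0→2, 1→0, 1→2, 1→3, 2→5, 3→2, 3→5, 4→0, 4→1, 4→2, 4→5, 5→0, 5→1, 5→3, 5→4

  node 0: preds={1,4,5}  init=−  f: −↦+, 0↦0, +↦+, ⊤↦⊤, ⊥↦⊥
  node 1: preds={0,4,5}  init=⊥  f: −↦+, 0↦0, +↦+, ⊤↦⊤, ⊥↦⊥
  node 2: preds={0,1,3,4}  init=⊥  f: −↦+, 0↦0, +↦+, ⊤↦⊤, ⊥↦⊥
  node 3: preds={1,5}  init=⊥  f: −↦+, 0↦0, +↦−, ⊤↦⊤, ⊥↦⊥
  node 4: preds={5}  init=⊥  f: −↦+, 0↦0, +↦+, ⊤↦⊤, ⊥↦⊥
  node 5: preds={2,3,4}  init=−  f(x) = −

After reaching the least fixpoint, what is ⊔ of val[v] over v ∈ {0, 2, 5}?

⊤

Worklist (9 pops):
  #1 pop 0: in=− → ⊤ (was −); enqueue []
  #2 pop 1: in=⊤ → ⊤ (was ⊥); enqueue [0]
  #3 pop 2: in=⊤ → ⊤ (was ⊥); enqueue []
  #4 pop 3: in=⊤ → ⊤ (was ⊥); enqueue [2]
  #5 pop 4: in=− → + (was ⊥); enqueue [1]
  #6 pop 5: in=⊤ → − (no change)
  #7 pop 0: in=⊤ → ⊤ (no change)
  #8 pop 2: in=⊤ → ⊤ (no change)
  #9 pop 1: in=⊤ → ⊤ (no change)

Fixpoint:
  val[0] = ⊤
  val[1] = ⊤
  val[2] = ⊤
  val[3] = ⊤
  val[4] = +
  val[5] = −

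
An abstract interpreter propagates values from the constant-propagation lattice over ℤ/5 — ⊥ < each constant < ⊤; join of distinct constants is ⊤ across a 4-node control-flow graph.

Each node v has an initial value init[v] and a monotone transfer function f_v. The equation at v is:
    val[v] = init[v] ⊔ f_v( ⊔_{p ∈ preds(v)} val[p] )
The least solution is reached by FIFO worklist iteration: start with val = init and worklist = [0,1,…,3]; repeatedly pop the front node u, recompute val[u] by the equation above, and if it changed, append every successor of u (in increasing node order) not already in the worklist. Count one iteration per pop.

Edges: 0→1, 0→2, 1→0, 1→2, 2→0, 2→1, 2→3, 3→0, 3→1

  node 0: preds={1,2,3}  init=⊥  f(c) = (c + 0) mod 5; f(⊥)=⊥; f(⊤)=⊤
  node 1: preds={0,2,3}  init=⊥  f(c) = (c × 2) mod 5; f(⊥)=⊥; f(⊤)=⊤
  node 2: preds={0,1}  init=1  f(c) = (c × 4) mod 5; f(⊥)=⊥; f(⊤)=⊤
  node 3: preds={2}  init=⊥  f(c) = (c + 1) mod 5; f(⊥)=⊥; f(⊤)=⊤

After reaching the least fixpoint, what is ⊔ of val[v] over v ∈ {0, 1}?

⊤

Trace (8 dequeues):
  [1] u=0 | in 1 | out 1 | prev ⊥ | push {}
  [2] u=1 | in 1 | out 2 | prev ⊥ | push {0}
  [3] u=2 | in ⊤ | out ⊤ | prev 1 | push {1}
  [4] u=3 | in ⊤ | out ⊤ | prev ⊥ | push {}
  [5] u=0 | in ⊤ | out ⊤ | prev 1 | push {2}
  [6] u=1 | in ⊤ | out ⊤ | prev 2 | push {0}
  [7] u=2 | in ⊤ | out ⊤ | ==
  [8] u=0 | in ⊤ | out ⊤ | ==

Converged values:
  [0] ⊤
  [1] ⊤
  [2] ⊤
  [3] ⊤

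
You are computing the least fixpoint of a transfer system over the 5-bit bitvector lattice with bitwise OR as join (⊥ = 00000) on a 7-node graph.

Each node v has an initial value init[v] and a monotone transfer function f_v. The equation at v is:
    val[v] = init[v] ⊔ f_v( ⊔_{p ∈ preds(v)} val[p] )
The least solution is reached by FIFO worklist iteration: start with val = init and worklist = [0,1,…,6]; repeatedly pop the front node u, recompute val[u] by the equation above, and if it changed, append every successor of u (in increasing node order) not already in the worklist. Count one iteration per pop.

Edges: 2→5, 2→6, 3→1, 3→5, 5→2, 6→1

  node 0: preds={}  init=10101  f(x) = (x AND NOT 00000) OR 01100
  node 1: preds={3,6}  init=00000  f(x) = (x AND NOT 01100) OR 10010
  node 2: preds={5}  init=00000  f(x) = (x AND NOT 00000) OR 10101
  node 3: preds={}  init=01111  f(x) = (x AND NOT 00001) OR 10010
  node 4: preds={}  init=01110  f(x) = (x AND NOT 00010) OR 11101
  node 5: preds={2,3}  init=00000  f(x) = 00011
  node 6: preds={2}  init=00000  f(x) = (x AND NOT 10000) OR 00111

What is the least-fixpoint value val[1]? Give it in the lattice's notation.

Iteration log — 11 steps:
  step 1. node 0  ⊔preds=00000  new=11101  old=10101  +wl: 
  step 2. node 1  ⊔preds=01111  new=10011  old=00000  +wl: 
  step 3. node 2  ⊔preds=00000  new=10101  old=00000  +wl: 
  step 4. node 3  ⊔preds=00000  new=11111  old=01111  +wl: 1
  step 5. node 4  ⊔preds=00000  new=11111  old=01110  +wl: 
  step 6. node 5  ⊔preds=11111  new=00011  old=00000  +wl: 2
  step 7. node 6  ⊔preds=10101  new=00111  old=00000  +wl: 
  step 8. node 1  ⊔preds=11111  new=10011  stable
  step 9. node 2  ⊔preds=00011  new=10111  old=10101  +wl: 5,6
  step 10. node 5  ⊔preds=11111  new=00011  stable
  step 11. node 6  ⊔preds=10111  new=00111  stable

Least fixpoint reached:
  node 0: 11101
  node 1: 10011
  node 2: 10111
  node 3: 11111
  node 4: 11111
  node 5: 00011
  node 6: 00111

10011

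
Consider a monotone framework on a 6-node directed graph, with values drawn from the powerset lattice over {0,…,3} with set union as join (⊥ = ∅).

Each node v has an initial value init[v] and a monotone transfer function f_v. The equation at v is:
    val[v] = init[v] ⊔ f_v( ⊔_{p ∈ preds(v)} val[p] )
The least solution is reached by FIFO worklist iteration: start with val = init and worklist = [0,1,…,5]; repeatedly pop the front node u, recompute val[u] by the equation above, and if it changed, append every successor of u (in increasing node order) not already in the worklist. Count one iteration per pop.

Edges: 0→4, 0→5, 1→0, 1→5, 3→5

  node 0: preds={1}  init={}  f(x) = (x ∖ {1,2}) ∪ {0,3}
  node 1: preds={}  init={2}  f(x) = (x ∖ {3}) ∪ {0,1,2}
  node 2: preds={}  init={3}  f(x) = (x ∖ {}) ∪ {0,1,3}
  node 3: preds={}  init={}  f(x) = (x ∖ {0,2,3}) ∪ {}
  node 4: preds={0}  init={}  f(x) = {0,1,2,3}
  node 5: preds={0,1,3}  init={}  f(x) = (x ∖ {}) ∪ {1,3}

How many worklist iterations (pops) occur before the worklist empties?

7

Iteration log — 7 steps:
  step 1. node 0  ⊔preds={2}  new={0,3}  old={}  +wl: 
  step 2. node 1  ⊔preds={}  new={0,1,2}  old={2}  +wl: 0
  step 3. node 2  ⊔preds={}  new={0,1,3}  old={3}  +wl: 
  step 4. node 3  ⊔preds={}  new={}  stable
  step 5. node 4  ⊔preds={0,3}  new={0,1,2,3}  old={}  +wl: 
  step 6. node 5  ⊔preds={0,1,2,3}  new={0,1,2,3}  old={}  +wl: 
  step 7. node 0  ⊔preds={0,1,2}  new={0,3}  stable

Least fixpoint reached:
  node 0: {0,3}
  node 1: {0,1,2}
  node 2: {0,1,3}
  node 3: {}
  node 4: {0,1,2,3}
  node 5: {0,1,2,3}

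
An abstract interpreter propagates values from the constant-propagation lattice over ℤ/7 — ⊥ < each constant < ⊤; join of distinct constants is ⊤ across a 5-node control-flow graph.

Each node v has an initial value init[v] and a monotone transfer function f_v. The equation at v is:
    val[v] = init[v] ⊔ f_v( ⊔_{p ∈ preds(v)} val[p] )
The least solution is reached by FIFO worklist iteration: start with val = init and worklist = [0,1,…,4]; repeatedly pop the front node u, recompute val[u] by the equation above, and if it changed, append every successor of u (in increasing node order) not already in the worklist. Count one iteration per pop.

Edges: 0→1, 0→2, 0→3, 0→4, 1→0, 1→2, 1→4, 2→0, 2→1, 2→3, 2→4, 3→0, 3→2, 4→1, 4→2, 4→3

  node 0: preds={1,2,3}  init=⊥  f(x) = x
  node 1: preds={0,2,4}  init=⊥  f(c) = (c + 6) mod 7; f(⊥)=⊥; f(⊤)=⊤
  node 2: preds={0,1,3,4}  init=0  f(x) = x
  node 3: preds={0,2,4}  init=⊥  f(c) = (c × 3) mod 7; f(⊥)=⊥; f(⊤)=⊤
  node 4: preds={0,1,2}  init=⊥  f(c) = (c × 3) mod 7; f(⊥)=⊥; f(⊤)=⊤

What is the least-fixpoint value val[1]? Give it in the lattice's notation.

⊤

Worklist (11 pops):
  #1 pop 0: in=0 → 0 (was ⊥); enqueue []
  #2 pop 1: in=0 → 6 (was ⊥); enqueue [0]
  #3 pop 2: in=⊤ → ⊤ (was 0); enqueue [1]
  #4 pop 3: in=⊤ → ⊤ (was ⊥); enqueue [2]
  #5 pop 4: in=⊤ → ⊤ (was ⊥); enqueue [3]
  #6 pop 0: in=⊤ → ⊤ (was 0); enqueue [4]
  #7 pop 1: in=⊤ → ⊤ (was 6); enqueue [0]
  #8 pop 2: in=⊤ → ⊤ (no change)
  #9 pop 3: in=⊤ → ⊤ (no change)
  #10 pop 4: in=⊤ → ⊤ (no change)
  #11 pop 0: in=⊤ → ⊤ (no change)

Fixpoint:
  val[0] = ⊤
  val[1] = ⊤
  val[2] = ⊤
  val[3] = ⊤
  val[4] = ⊤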